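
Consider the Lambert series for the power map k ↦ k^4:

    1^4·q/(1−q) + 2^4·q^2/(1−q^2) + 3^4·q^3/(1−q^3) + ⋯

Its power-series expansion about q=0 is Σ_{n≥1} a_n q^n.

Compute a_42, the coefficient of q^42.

a_42 = 3348388

n=42: 42·1 21·2 14·3 7·6 6·7 3·14 2·21 1·42  f→[3111696+194481+38416+2401+1296+81+16+1]=3348388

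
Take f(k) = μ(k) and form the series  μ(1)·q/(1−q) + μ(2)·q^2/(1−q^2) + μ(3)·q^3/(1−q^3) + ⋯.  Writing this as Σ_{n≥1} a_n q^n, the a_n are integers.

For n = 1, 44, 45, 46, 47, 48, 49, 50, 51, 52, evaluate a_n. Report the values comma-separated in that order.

1, 0, 0, 0, 0, 0, 0, 0, 0, 0

q^1  k|1↦μ(k): 1:1  a_1=1
[q^44] μ(44)=0,μ(22)=1,μ(11)=-1,μ(4)=0,μ(2)=-1,μ(1)=1 ⇒ 0
d|45:{1,3,5,9,15,45}  Σμ=1+(-1)+(-1)+0+1+0=0
q^46  k|46↦μ(k): 46:1 23:-1 2:-1 1:1  a_46=0
q^47  k|47↦μ(k): 1:1 47:-1  a_47=0
n=48: 48·1 24·2 16·3 12·4 8·6 6·8 4·12 3·16 2·24 1·48  μ→[0+0+0+0+0+1+0+(-1)+(-1)+1]=0
q^49  k|49↦μ(k): 1:1 7:-1 49:0  a_49=0
n=50: 1·50 2·25 5·10 10·5 25·2 50·1  μ→[1+(-1)+(-1)+1+0+0]=0
[q^51] μ(51)=1,μ(17)=-1,μ(3)=-1,μ(1)=1 ⇒ 0
[q^52] μ(52)=0,μ(26)=1,μ(13)=-1,μ(4)=0,μ(2)=-1,μ(1)=1 ⇒ 0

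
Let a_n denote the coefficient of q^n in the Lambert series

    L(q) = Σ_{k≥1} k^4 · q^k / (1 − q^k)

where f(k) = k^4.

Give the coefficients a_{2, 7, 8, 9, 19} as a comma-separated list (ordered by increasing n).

n=2: 1·2 2·1  f→[1+16]=17
[q^7] f(7)=2401,f(1)=1 ⇒ 2402
d|8:{1,2,4,8}  Σf=1+16+256+4096=4369
n=9: 1·9 3·3 9·1  f→[1+81+6561]=6643
[q^19] f(1)=1,f(19)=130321 ⇒ 130322

17, 2402, 4369, 6643, 130322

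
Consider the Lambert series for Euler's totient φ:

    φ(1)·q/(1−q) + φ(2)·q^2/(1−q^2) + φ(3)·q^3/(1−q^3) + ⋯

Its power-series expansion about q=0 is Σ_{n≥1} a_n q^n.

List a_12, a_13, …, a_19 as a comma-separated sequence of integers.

d|12:{12,6,4,3,2,1}  Σφ=4+2+2+2+1+1=12
q^13  k|13↦φ(k): 1:1 13:12  a_13=13
n=14: 1·14 2·7 7·2 14·1  φ→[1+1+6+6]=14
q^15  k|15↦φ(k): 1:1 3:2 5:4 15:8  a_15=15
[q^16] φ(16)=8,φ(8)=4,φ(4)=2,φ(2)=1,φ(1)=1 ⇒ 16
q^17  k|17↦φ(k): 17:16 1:1  a_17=17
q^18  k|18↦φ(k): 18:6 9:6 6:2 3:2 2:1 1:1  a_18=18
q^19  k|19↦φ(k): 19:18 1:1  a_19=19

12, 13, 14, 15, 16, 17, 18, 19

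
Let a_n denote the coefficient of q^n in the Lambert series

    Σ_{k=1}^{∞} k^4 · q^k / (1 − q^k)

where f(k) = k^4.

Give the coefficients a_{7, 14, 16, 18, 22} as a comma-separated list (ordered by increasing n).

2402, 40834, 69905, 112931, 248914

q^7  k|7↦f(k): 1:1 7:2401  a_7=2402
n=14: 1·14 2·7 7·2 14·1  f→[1+16+2401+38416]=40834
q^16  k|16↦f(k): 16:65536 8:4096 4:256 2:16 1:1  a_16=69905
q^18  k|18↦f(k): 1:1 2:16 3:81 6:1296 9:6561 18:104976  a_18=112931
d|22:{22,11,2,1}  Σf=234256+14641+16+1=248914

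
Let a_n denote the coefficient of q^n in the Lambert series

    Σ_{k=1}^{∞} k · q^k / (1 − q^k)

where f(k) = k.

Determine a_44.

a_44 = 84

q^44  k|44↦f(k): 44:44 22:22 11:11 4:4 2:2 1:1  a_44=84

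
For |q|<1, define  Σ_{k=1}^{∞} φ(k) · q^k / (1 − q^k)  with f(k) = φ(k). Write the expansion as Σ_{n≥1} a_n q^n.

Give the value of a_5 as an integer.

d|5:{5,1}  Σφ=4+1=5

a_5 = 5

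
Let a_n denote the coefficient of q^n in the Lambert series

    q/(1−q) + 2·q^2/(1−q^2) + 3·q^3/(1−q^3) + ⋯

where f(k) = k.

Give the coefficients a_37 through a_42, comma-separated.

d|37:{37,1}  Σf=37+1=38
[q^38] f(38)=38,f(19)=19,f(2)=2,f(1)=1 ⇒ 60
n=39: 1·39 3·13 13·3 39·1  f→[1+3+13+39]=56
d|40:{1,2,4,5,8,10,20,40}  Σf=1+2+4+5+8+10+20+40=90
[q^41] f(1)=1,f(41)=41 ⇒ 42
d|42:{42,21,14,7,6,3,2,1}  Σf=42+21+14+7+6+3+2+1=96

38, 60, 56, 90, 42, 96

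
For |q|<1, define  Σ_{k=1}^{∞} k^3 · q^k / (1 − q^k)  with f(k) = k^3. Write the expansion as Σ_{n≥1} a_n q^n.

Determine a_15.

a_15 = 3528

n=15: 1·15 3·5 5·3 15·1  f→[1+27+125+3375]=3528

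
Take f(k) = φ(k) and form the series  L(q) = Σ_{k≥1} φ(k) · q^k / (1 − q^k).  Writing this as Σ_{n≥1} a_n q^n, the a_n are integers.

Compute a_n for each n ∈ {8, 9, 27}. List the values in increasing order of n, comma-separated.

[q^8] φ(1)=1,φ(2)=1,φ(4)=2,φ(8)=4 ⇒ 8
d|9:{9,3,1}  Σφ=6+2+1=9
n=27: 27·1 9·3 3·9 1·27  φ→[18+6+2+1]=27

8, 9, 27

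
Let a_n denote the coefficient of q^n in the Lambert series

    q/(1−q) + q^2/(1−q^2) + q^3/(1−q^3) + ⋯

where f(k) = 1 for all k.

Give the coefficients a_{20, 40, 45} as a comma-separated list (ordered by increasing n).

n=20: 20·1 10·2 5·4 4·5 2·10 1·20  f→[1+1+1+1+1+1]=6
q^40  k|40↦f(k): 1:1 2:1 4:1 5:1 8:1 10:1 20:1 40:1  a_40=8
[q^45] f(1)=1,f(3)=1,f(5)=1,f(9)=1,f(15)=1,f(45)=1 ⇒ 6

6, 8, 6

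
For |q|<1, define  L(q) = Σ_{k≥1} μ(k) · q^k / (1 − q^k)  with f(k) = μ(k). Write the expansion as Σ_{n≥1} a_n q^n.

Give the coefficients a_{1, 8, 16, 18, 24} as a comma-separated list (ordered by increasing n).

1, 0, 0, 0, 0

d|1:{1}  Σμ=1=1
n=8: 1·8 2·4 4·2 8·1  μ→[1+(-1)+0+0]=0
n=16: 16·1 8·2 4·4 2·8 1·16  μ→[0+0+0+(-1)+1]=0
[q^18] μ(18)=0,μ(9)=0,μ(6)=1,μ(3)=-1,μ(2)=-1,μ(1)=1 ⇒ 0
[q^24] μ(24)=0,μ(12)=0,μ(8)=0,μ(6)=1,μ(4)=0,μ(3)=-1,μ(2)=-1,μ(1)=1 ⇒ 0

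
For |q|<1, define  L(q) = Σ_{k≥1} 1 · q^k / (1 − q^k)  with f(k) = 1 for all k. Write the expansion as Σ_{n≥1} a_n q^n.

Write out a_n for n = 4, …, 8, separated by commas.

n=4: 1·4 2·2 4·1  f→[1+1+1]=3
q^5  k|5↦f(k): 1:1 5:1  a_5=2
q^6  k|6↦f(k): 1:1 2:1 3:1 6:1  a_6=4
q^7  k|7↦f(k): 1:1 7:1  a_7=2
[q^8] f(1)=1,f(2)=1,f(4)=1,f(8)=1 ⇒ 4

3, 2, 4, 2, 4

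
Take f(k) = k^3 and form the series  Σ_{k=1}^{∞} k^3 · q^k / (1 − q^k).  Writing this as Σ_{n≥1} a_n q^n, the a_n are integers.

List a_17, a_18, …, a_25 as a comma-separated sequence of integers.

4914, 6813, 6860, 9198, 9632, 11988, 12168, 16380, 15751

q^17  k|17↦f(k): 1:1 17:4913  a_17=4914
d|18:{18,9,6,3,2,1}  Σf=5832+729+216+27+8+1=6813
n=19: 19·1 1·19  f→[6859+1]=6860
q^20  k|20↦f(k): 1:1 2:8 4:64 5:125 10:1000 20:8000  a_20=9198
q^21  k|21↦f(k): 1:1 3:27 7:343 21:9261  a_21=9632
d|22:{22,11,2,1}  Σf=10648+1331+8+1=11988
d|23:{23,1}  Σf=12167+1=12168
d|24:{24,12,8,6,4,3,2,1}  Σf=13824+1728+512+216+64+27+8+1=16380
n=25: 1·25 5·5 25·1  f→[1+125+15625]=15751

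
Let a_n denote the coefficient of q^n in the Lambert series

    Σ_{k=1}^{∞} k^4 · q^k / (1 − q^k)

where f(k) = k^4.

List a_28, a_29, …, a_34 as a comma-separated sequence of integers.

[q^28] f(28)=614656,f(14)=38416,f(7)=2401,f(4)=256,f(2)=16,f(1)=1 ⇒ 655746
q^29  k|29↦f(k): 29:707281 1:1  a_29=707282
d|30:{1,2,3,5,6,10,15,30}  Σf=1+16+81+625+1296+10000+50625+810000=872644
[q^31] f(31)=923521,f(1)=1 ⇒ 923522
n=32: 1·32 2·16 4·8 8·4 16·2 32·1  f→[1+16+256+4096+65536+1048576]=1118481
n=33: 1·33 3·11 11·3 33·1  f→[1+81+14641+1185921]=1200644
[q^34] f(34)=1336336,f(17)=83521,f(2)=16,f(1)=1 ⇒ 1419874

655746, 707282, 872644, 923522, 1118481, 1200644, 1419874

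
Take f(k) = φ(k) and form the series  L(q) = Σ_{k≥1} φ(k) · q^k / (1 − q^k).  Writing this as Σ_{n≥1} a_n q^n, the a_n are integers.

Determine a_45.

[q^45] φ(45)=24,φ(15)=8,φ(9)=6,φ(5)=4,φ(3)=2,φ(1)=1 ⇒ 45

a_45 = 45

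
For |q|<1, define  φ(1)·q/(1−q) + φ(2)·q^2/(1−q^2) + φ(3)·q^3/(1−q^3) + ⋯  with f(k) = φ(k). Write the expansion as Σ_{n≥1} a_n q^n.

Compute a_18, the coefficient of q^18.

[q^18] φ(18)=6,φ(9)=6,φ(6)=2,φ(3)=2,φ(2)=1,φ(1)=1 ⇒ 18

a_18 = 18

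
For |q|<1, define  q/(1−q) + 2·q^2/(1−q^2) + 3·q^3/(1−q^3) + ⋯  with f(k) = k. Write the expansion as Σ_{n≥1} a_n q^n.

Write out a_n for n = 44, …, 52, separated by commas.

84, 78, 72, 48, 124, 57, 93, 72, 98

[q^44] f(44)=44,f(22)=22,f(11)=11,f(4)=4,f(2)=2,f(1)=1 ⇒ 84
n=45: 45·1 15·3 9·5 5·9 3·15 1·45  f→[45+15+9+5+3+1]=78
n=46: 1·46 2·23 23·2 46·1  f→[1+2+23+46]=72
q^47  k|47↦f(k): 47:47 1:1  a_47=48
d|48:{48,24,16,12,8,6,4,3,2,1}  Σf=48+24+16+12+8+6+4+3+2+1=124
q^49  k|49↦f(k): 1:1 7:7 49:49  a_49=57
q^50  k|50↦f(k): 1:1 2:2 5:5 10:10 25:25 50:50  a_50=93
n=51: 51·1 17·3 3·17 1·51  f→[51+17+3+1]=72
n=52: 52·1 26·2 13·4 4·13 2·26 1·52  f→[52+26+13+4+2+1]=98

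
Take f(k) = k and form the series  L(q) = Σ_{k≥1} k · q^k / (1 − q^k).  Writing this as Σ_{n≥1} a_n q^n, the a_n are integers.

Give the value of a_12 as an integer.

a_12 = 28

n=12: 1·12 2·6 3·4 4·3 6·2 12·1  f→[1+2+3+4+6+12]=28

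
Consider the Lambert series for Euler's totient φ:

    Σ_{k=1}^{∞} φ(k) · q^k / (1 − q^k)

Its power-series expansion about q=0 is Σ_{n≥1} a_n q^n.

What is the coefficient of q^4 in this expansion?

q^4  k|4↦φ(k): 1:1 2:1 4:2  a_4=4

a_4 = 4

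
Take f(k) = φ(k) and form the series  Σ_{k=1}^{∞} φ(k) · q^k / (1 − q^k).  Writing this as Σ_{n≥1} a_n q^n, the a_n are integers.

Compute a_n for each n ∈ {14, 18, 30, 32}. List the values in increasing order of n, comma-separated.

q^14  k|14↦φ(k): 1:1 2:1 7:6 14:6  a_14=14
q^18  k|18↦φ(k): 18:6 9:6 6:2 3:2 2:1 1:1  a_18=18
[q^30] φ(30)=8,φ(15)=8,φ(10)=4,φ(6)=2,φ(5)=4,φ(3)=2,φ(2)=1,φ(1)=1 ⇒ 30
q^32  k|32↦φ(k): 1:1 2:1 4:2 8:4 16:8 32:16  a_32=32

14, 18, 30, 32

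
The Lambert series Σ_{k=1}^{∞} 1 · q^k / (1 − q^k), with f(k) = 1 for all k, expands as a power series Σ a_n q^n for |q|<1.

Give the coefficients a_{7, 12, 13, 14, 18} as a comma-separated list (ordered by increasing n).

q^7  k|7↦f(k): 7:1 1:1  a_7=2
d|12:{12,6,4,3,2,1}  Σf=1+1+1+1+1+1=6
q^13  k|13↦f(k): 13:1 1:1  a_13=2
[q^14] f(14)=1,f(7)=1,f(2)=1,f(1)=1 ⇒ 4
d|18:{1,2,3,6,9,18}  Σf=1+1+1+1+1+1=6

2, 6, 2, 4, 6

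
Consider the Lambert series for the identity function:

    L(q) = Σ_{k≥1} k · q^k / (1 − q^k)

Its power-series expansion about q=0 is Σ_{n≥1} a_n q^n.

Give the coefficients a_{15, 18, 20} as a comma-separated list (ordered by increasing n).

24, 39, 42

n=15: 15·1 5·3 3·5 1·15  f→[15+5+3+1]=24
q^18  k|18↦f(k): 18:18 9:9 6:6 3:3 2:2 1:1  a_18=39
q^20  k|20↦f(k): 1:1 2:2 4:4 5:5 10:10 20:20  a_20=42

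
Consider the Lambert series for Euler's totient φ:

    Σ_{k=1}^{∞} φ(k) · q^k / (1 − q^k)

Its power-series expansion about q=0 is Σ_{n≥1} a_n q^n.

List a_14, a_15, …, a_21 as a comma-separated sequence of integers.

q^14  k|14↦φ(k): 1:1 2:1 7:6 14:6  a_14=14
d|15:{1,3,5,15}  Σφ=1+2+4+8=15
n=16: 16·1 8·2 4·4 2·8 1·16  φ→[8+4+2+1+1]=16
n=17: 1·17 17·1  φ→[1+16]=17
q^18  k|18↦φ(k): 18:6 9:6 6:2 3:2 2:1 1:1  a_18=18
[q^19] φ(1)=1,φ(19)=18 ⇒ 19
d|20:{1,2,4,5,10,20}  Σφ=1+1+2+4+4+8=20
[q^21] φ(1)=1,φ(3)=2,φ(7)=6,φ(21)=12 ⇒ 21

14, 15, 16, 17, 18, 19, 20, 21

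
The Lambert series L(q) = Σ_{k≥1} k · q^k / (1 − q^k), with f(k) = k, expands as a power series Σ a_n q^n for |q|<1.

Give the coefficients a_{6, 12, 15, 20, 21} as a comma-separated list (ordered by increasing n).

12, 28, 24, 42, 32

n=6: 1·6 2·3 3·2 6·1  f→[1+2+3+6]=12
n=12: 1·12 2·6 3·4 4·3 6·2 12·1  f→[1+2+3+4+6+12]=28
[q^15] f(1)=1,f(3)=3,f(5)=5,f(15)=15 ⇒ 24
n=20: 20·1 10·2 5·4 4·5 2·10 1·20  f→[20+10+5+4+2+1]=42
n=21: 1·21 3·7 7·3 21·1  f→[1+3+7+21]=32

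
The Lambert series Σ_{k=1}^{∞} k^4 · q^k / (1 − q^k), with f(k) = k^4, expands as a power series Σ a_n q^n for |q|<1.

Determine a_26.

a_26 = 485554

[q^26] f(1)=1,f(2)=16,f(13)=28561,f(26)=456976 ⇒ 485554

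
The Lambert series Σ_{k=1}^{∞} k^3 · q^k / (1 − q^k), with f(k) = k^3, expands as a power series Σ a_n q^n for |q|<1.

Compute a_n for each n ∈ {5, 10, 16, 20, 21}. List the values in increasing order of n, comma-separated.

126, 1134, 4681, 9198, 9632

n=5: 1·5 5·1  f→[1+125]=126
n=10: 1·10 2·5 5·2 10·1  f→[1+8+125+1000]=1134
q^16  k|16↦f(k): 16:4096 8:512 4:64 2:8 1:1  a_16=4681
n=20: 20·1 10·2 5·4 4·5 2·10 1·20  f→[8000+1000+125+64+8+1]=9198
q^21  k|21↦f(k): 21:9261 7:343 3:27 1:1  a_21=9632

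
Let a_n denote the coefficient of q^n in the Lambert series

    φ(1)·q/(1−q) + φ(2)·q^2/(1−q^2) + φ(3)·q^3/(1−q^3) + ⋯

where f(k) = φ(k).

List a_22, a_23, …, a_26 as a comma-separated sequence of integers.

[q^22] φ(1)=1,φ(2)=1,φ(11)=10,φ(22)=10 ⇒ 22
d|23:{23,1}  Σφ=22+1=23
q^24  k|24↦φ(k): 1:1 2:1 3:2 4:2 6:2 8:4 12:4 24:8  a_24=24
d|25:{1,5,25}  Σφ=1+4+20=25
[q^26] φ(26)=12,φ(13)=12,φ(2)=1,φ(1)=1 ⇒ 26

22, 23, 24, 25, 26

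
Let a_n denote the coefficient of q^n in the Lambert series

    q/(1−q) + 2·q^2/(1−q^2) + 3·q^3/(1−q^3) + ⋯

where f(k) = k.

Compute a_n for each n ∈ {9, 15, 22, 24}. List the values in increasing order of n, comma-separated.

d|9:{1,3,9}  Σf=1+3+9=13
q^15  k|15↦f(k): 15:15 5:5 3:3 1:1  a_15=24
q^22  k|22↦f(k): 22:22 11:11 2:2 1:1  a_22=36
q^24  k|24↦f(k): 24:24 12:12 8:8 6:6 4:4 3:3 2:2 1:1  a_24=60

13, 24, 36, 60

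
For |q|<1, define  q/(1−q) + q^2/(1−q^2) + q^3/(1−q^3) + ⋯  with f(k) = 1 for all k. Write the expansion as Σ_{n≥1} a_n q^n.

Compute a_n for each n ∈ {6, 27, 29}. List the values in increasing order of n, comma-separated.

q^6  k|6↦f(k): 1:1 2:1 3:1 6:1  a_6=4
d|27:{27,9,3,1}  Σf=1+1+1+1=4
q^29  k|29↦f(k): 29:1 1:1  a_29=2

4, 4, 2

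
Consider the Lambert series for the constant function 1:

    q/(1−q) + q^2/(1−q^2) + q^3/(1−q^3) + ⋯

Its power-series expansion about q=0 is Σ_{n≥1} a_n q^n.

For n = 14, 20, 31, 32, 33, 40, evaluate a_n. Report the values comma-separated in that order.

4, 6, 2, 6, 4, 8

q^14  k|14↦f(k): 1:1 2:1 7:1 14:1  a_14=4
n=20: 20·1 10·2 5·4 4·5 2·10 1·20  f→[1+1+1+1+1+1]=6
[q^31] f(31)=1,f(1)=1 ⇒ 2
[q^32] f(32)=1,f(16)=1,f(8)=1,f(4)=1,f(2)=1,f(1)=1 ⇒ 6
n=33: 33·1 11·3 3·11 1·33  f→[1+1+1+1]=4
q^40  k|40↦f(k): 40:1 20:1 10:1 8:1 5:1 4:1 2:1 1:1  a_40=8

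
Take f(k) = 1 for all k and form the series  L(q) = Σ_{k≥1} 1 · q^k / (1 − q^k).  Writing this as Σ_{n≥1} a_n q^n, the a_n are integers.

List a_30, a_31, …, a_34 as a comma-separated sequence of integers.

q^30  k|30↦f(k): 30:1 15:1 10:1 6:1 5:1 3:1 2:1 1:1  a_30=8
[q^31] f(1)=1,f(31)=1 ⇒ 2
q^32  k|32↦f(k): 32:1 16:1 8:1 4:1 2:1 1:1  a_32=6
d|33:{1,3,11,33}  Σf=1+1+1+1=4
d|34:{1,2,17,34}  Σf=1+1+1+1=4

8, 2, 6, 4, 4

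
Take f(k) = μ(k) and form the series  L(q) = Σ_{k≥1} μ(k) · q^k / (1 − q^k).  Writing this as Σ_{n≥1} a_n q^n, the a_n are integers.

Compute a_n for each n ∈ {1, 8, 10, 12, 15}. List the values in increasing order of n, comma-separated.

[q^1] μ(1)=1 ⇒ 1
q^8  k|8↦μ(k): 8:0 4:0 2:-1 1:1  a_8=0
q^10  k|10↦μ(k): 10:1 5:-1 2:-1 1:1  a_10=0
d|12:{1,2,3,4,6,12}  Σμ=1+(-1)+(-1)+0+1+0=0
[q^15] μ(15)=1,μ(5)=-1,μ(3)=-1,μ(1)=1 ⇒ 0

1, 0, 0, 0, 0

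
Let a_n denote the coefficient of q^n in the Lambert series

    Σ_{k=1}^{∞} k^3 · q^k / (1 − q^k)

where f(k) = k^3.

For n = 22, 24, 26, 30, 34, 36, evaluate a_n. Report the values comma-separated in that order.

11988, 16380, 19782, 31752, 44226, 55261

q^22  k|22↦f(k): 1:1 2:8 11:1331 22:10648  a_22=11988
d|24:{1,2,3,4,6,8,12,24}  Σf=1+8+27+64+216+512+1728+13824=16380
q^26  k|26↦f(k): 26:17576 13:2197 2:8 1:1  a_26=19782
n=30: 30·1 15·2 10·3 6·5 5·6 3·10 2·15 1·30  f→[27000+3375+1000+216+125+27+8+1]=31752
d|34:{1,2,17,34}  Σf=1+8+4913+39304=44226
n=36: 36·1 18·2 12·3 9·4 6·6 4·9 3·12 2·18 1·36  f→[46656+5832+1728+729+216+64+27+8+1]=55261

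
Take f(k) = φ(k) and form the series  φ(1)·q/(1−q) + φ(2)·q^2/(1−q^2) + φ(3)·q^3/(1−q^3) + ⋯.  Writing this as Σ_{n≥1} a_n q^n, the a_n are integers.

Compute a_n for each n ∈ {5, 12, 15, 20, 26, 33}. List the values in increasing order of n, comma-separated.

n=5: 5·1 1·5  φ→[4+1]=5
[q^12] φ(1)=1,φ(2)=1,φ(3)=2,φ(4)=2,φ(6)=2,φ(12)=4 ⇒ 12
n=15: 15·1 5·3 3·5 1·15  φ→[8+4+2+1]=15
[q^20] φ(1)=1,φ(2)=1,φ(4)=2,φ(5)=4,φ(10)=4,φ(20)=8 ⇒ 20
q^26  k|26↦φ(k): 1:1 2:1 13:12 26:12  a_26=26
[q^33] φ(33)=20,φ(11)=10,φ(3)=2,φ(1)=1 ⇒ 33

5, 12, 15, 20, 26, 33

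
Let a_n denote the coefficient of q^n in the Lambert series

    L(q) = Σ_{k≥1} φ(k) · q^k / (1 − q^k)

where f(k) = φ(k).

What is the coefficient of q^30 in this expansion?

n=30: 1·30 2·15 3·10 5·6 6·5 10·3 15·2 30·1  φ→[1+1+2+4+2+4+8+8]=30

a_30 = 30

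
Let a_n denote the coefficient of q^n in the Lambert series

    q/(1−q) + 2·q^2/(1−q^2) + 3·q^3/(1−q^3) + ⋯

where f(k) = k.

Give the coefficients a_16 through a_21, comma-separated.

q^16  k|16↦f(k): 16:16 8:8 4:4 2:2 1:1  a_16=31
[q^17] f(1)=1,f(17)=17 ⇒ 18
d|18:{1,2,3,6,9,18}  Σf=1+2+3+6+9+18=39
n=19: 19·1 1·19  f→[19+1]=20
d|20:{1,2,4,5,10,20}  Σf=1+2+4+5+10+20=42
d|21:{21,7,3,1}  Σf=21+7+3+1=32

31, 18, 39, 20, 42, 32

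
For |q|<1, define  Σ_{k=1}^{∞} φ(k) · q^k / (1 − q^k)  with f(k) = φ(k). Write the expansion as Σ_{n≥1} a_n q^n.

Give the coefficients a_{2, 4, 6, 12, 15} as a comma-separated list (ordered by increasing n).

d|2:{2,1}  Σφ=1+1=2
d|4:{1,2,4}  Σφ=1+1+2=4
q^6  k|6↦φ(k): 6:2 3:2 2:1 1:1  a_6=6
q^12  k|12↦φ(k): 1:1 2:1 3:2 4:2 6:2 12:4  a_12=12
d|15:{15,5,3,1}  Σφ=8+4+2+1=15

2, 4, 6, 12, 15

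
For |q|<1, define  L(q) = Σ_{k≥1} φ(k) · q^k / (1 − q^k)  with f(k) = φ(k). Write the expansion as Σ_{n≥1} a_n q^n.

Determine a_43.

q^43  k|43↦φ(k): 43:42 1:1  a_43=43

a_43 = 43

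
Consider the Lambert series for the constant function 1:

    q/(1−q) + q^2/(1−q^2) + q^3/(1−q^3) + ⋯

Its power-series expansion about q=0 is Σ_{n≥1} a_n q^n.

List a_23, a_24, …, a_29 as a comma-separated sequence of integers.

n=23: 23·1 1·23  f→[1+1]=2
d|24:{1,2,3,4,6,8,12,24}  Σf=1+1+1+1+1+1+1+1=8
q^25  k|25↦f(k): 25:1 5:1 1:1  a_25=3
[q^26] f(26)=1,f(13)=1,f(2)=1,f(1)=1 ⇒ 4
n=27: 1·27 3·9 9·3 27·1  f→[1+1+1+1]=4
n=28: 28·1 14·2 7·4 4·7 2·14 1·28  f→[1+1+1+1+1+1]=6
n=29: 1·29 29·1  f→[1+1]=2

2, 8, 3, 4, 4, 6, 2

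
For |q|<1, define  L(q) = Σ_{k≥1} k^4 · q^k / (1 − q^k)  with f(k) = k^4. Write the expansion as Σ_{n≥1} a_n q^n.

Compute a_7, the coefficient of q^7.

a_7 = 2402

q^7  k|7↦f(k): 7:2401 1:1  a_7=2402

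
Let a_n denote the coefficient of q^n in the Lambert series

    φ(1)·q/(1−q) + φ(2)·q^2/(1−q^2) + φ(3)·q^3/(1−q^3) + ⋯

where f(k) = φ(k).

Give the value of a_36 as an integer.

n=36: 1·36 2·18 3·12 4·9 6·6 9·4 12·3 18·2 36·1  φ→[1+1+2+2+2+6+4+6+12]=36

a_36 = 36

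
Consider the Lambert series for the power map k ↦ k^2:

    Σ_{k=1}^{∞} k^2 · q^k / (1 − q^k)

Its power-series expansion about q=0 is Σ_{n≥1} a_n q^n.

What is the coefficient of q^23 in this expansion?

a_23 = 530

q^23  k|23↦f(k): 23:529 1:1  a_23=530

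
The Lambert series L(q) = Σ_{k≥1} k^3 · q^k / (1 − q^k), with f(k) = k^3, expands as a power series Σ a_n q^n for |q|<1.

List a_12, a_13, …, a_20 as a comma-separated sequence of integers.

q^12  k|12↦f(k): 1:1 2:8 3:27 4:64 6:216 12:1728  a_12=2044
q^13  k|13↦f(k): 13:2197 1:1  a_13=2198
[q^14] f(14)=2744,f(7)=343,f(2)=8,f(1)=1 ⇒ 3096
d|15:{1,3,5,15}  Σf=1+27+125+3375=3528
[q^16] f(16)=4096,f(8)=512,f(4)=64,f(2)=8,f(1)=1 ⇒ 4681
q^17  k|17↦f(k): 17:4913 1:1  a_17=4914
[q^18] f(1)=1,f(2)=8,f(3)=27,f(6)=216,f(9)=729,f(18)=5832 ⇒ 6813
[q^19] f(1)=1,f(19)=6859 ⇒ 6860
q^20  k|20↦f(k): 1:1 2:8 4:64 5:125 10:1000 20:8000  a_20=9198

2044, 2198, 3096, 3528, 4681, 4914, 6813, 6860, 9198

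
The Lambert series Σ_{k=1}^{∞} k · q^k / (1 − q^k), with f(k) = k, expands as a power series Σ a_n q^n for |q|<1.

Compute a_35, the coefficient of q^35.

a_35 = 48

q^35  k|35↦f(k): 35:35 7:7 5:5 1:1  a_35=48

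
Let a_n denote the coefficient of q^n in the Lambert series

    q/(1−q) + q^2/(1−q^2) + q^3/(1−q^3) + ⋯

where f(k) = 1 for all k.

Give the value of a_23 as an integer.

a_23 = 2

n=23: 1·23 23·1  f→[1+1]=2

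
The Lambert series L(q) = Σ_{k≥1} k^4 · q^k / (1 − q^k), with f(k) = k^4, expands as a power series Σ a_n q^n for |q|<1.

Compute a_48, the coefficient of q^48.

a_48 = 5732210

q^48  k|48↦f(k): 48:5308416 24:331776 16:65536 12:20736 8:4096 6:1296 4:256 3:81 2:16 1:1  a_48=5732210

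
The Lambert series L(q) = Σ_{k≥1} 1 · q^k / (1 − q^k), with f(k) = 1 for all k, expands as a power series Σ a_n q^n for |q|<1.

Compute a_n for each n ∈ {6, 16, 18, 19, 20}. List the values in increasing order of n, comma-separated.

4, 5, 6, 2, 6

q^6  k|6↦f(k): 6:1 3:1 2:1 1:1  a_6=4
n=16: 16·1 8·2 4·4 2·8 1·16  f→[1+1+1+1+1]=5
d|18:{18,9,6,3,2,1}  Σf=1+1+1+1+1+1=6
q^19  k|19↦f(k): 1:1 19:1  a_19=2
d|20:{1,2,4,5,10,20}  Σf=1+1+1+1+1+1=6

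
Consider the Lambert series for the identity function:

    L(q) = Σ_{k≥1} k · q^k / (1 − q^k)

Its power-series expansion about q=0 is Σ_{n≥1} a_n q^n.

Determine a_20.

[q^20] f(1)=1,f(2)=2,f(4)=4,f(5)=5,f(10)=10,f(20)=20 ⇒ 42

a_20 = 42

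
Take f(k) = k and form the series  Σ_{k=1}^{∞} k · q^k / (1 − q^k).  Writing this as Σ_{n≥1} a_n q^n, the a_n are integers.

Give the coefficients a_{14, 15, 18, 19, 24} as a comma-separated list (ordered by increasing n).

24, 24, 39, 20, 60

n=14: 1·14 2·7 7·2 14·1  f→[1+2+7+14]=24
q^15  k|15↦f(k): 1:1 3:3 5:5 15:15  a_15=24
[q^18] f(1)=1,f(2)=2,f(3)=3,f(6)=6,f(9)=9,f(18)=18 ⇒ 39
q^19  k|19↦f(k): 19:19 1:1  a_19=20
n=24: 1·24 2·12 3·8 4·6 6·4 8·3 12·2 24·1  f→[1+2+3+4+6+8+12+24]=60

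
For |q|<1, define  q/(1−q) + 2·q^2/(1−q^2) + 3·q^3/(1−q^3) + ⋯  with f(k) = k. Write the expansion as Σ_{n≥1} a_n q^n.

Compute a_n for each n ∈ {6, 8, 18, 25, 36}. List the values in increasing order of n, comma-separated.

12, 15, 39, 31, 91

d|6:{6,3,2,1}  Σf=6+3+2+1=12
n=8: 8·1 4·2 2·4 1·8  f→[8+4+2+1]=15
d|18:{18,9,6,3,2,1}  Σf=18+9+6+3+2+1=39
d|25:{25,5,1}  Σf=25+5+1=31
n=36: 1·36 2·18 3·12 4·9 6·6 9·4 12·3 18·2 36·1  f→[1+2+3+4+6+9+12+18+36]=91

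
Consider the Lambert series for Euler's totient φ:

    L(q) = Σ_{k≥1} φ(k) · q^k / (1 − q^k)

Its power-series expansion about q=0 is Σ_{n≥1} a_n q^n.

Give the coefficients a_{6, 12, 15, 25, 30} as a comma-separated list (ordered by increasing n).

q^6  k|6↦φ(k): 1:1 2:1 3:2 6:2  a_6=6
d|12:{1,2,3,4,6,12}  Σφ=1+1+2+2+2+4=12
q^15  k|15↦φ(k): 1:1 3:2 5:4 15:8  a_15=15
d|25:{1,5,25}  Σφ=1+4+20=25
n=30: 30·1 15·2 10·3 6·5 5·6 3·10 2·15 1·30  φ→[8+8+4+2+4+2+1+1]=30

6, 12, 15, 25, 30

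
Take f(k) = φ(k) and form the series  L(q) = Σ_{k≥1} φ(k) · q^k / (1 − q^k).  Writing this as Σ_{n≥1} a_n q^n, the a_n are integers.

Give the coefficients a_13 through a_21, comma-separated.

q^13  k|13↦φ(k): 13:12 1:1  a_13=13
n=14: 1·14 2·7 7·2 14·1  φ→[1+1+6+6]=14
q^15  k|15↦φ(k): 1:1 3:2 5:4 15:8  a_15=15
d|16:{16,8,4,2,1}  Σφ=8+4+2+1+1=16
n=17: 1·17 17·1  φ→[1+16]=17
n=18: 18·1 9·2 6·3 3·6 2·9 1·18  φ→[6+6+2+2+1+1]=18
q^19  k|19↦φ(k): 19:18 1:1  a_19=19
[q^20] φ(1)=1,φ(2)=1,φ(4)=2,φ(5)=4,φ(10)=4,φ(20)=8 ⇒ 20
q^21  k|21↦φ(k): 21:12 7:6 3:2 1:1  a_21=21

13, 14, 15, 16, 17, 18, 19, 20, 21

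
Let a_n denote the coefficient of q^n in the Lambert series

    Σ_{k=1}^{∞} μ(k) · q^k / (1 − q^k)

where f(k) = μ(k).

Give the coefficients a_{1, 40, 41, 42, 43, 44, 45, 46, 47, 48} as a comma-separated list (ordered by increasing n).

q^1  k|1↦μ(k): 1:1  a_1=1
n=40: 1·40 2·20 4·10 5·8 8·5 10·4 20·2 40·1  μ→[1+(-1)+0+(-1)+0+1+0+0]=0
d|41:{1,41}  Σμ=1+(-1)=0
[q^42] μ(1)=1,μ(2)=-1,μ(3)=-1,μ(6)=1,μ(7)=-1,μ(14)=1,μ(21)=1,μ(42)=-1 ⇒ 0
[q^43] μ(43)=-1,μ(1)=1 ⇒ 0
n=44: 44·1 22·2 11·4 4·11 2·22 1·44  μ→[0+1+(-1)+0+(-1)+1]=0
d|45:{1,3,5,9,15,45}  Σμ=1+(-1)+(-1)+0+1+0=0
q^46  k|46↦μ(k): 46:1 23:-1 2:-1 1:1  a_46=0
q^47  k|47↦μ(k): 47:-1 1:1  a_47=0
q^48  k|48↦μ(k): 48:0 24:0 16:0 12:0 8:0 6:1 4:0 3:-1 2:-1 1:1  a_48=0

1, 0, 0, 0, 0, 0, 0, 0, 0, 0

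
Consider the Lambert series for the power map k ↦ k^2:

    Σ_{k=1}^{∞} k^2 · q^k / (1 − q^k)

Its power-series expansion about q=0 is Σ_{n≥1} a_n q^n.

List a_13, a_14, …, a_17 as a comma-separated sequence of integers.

170, 250, 260, 341, 290

d|13:{13,1}  Σf=169+1=170
d|14:{14,7,2,1}  Σf=196+49+4+1=250
n=15: 1·15 3·5 5·3 15·1  f→[1+9+25+225]=260
q^16  k|16↦f(k): 16:256 8:64 4:16 2:4 1:1  a_16=341
[q^17] f(1)=1,f(17)=289 ⇒ 290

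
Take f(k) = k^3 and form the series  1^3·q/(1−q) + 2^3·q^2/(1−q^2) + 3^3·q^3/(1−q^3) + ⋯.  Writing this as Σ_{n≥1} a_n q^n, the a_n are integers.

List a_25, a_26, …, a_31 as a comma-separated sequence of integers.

q^25  k|25↦f(k): 25:15625 5:125 1:1  a_25=15751
q^26  k|26↦f(k): 26:17576 13:2197 2:8 1:1  a_26=19782
n=27: 27·1 9·3 3·9 1·27  f→[19683+729+27+1]=20440
[q^28] f(28)=21952,f(14)=2744,f(7)=343,f(4)=64,f(2)=8,f(1)=1 ⇒ 25112
q^29  k|29↦f(k): 1:1 29:24389  a_29=24390
n=30: 1·30 2·15 3·10 5·6 6·5 10·3 15·2 30·1  f→[1+8+27+125+216+1000+3375+27000]=31752
q^31  k|31↦f(k): 1:1 31:29791  a_31=29792

15751, 19782, 20440, 25112, 24390, 31752, 29792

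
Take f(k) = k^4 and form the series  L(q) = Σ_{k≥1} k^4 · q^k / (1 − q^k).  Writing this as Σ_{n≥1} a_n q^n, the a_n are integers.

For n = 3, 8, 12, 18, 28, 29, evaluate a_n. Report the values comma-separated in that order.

82, 4369, 22386, 112931, 655746, 707282

d|3:{3,1}  Σf=81+1=82
q^8  k|8↦f(k): 1:1 2:16 4:256 8:4096  a_8=4369
n=12: 1·12 2·6 3·4 4·3 6·2 12·1  f→[1+16+81+256+1296+20736]=22386
q^18  k|18↦f(k): 1:1 2:16 3:81 6:1296 9:6561 18:104976  a_18=112931
[q^28] f(28)=614656,f(14)=38416,f(7)=2401,f(4)=256,f(2)=16,f(1)=1 ⇒ 655746
d|29:{29,1}  Σf=707281+1=707282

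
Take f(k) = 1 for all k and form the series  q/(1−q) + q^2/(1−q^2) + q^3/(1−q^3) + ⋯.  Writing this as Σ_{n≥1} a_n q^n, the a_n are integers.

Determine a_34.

a_34 = 4

q^34  k|34↦f(k): 34:1 17:1 2:1 1:1  a_34=4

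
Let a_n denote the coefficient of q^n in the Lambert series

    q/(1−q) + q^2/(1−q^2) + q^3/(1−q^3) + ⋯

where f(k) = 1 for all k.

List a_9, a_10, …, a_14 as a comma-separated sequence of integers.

3, 4, 2, 6, 2, 4

n=9: 9·1 3·3 1·9  f→[1+1+1]=3
q^10  k|10↦f(k): 1:1 2:1 5:1 10:1  a_10=4
[q^11] f(11)=1,f(1)=1 ⇒ 2
d|12:{12,6,4,3,2,1}  Σf=1+1+1+1+1+1=6
q^13  k|13↦f(k): 13:1 1:1  a_13=2
d|14:{14,7,2,1}  Σf=1+1+1+1=4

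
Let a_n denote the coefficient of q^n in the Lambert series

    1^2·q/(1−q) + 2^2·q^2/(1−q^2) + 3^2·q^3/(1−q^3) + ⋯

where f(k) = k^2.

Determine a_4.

q^4  k|4↦f(k): 1:1 2:4 4:16  a_4=21

a_4 = 21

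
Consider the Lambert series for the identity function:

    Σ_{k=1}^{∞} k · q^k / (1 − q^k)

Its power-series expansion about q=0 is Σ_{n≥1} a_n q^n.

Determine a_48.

a_48 = 124

n=48: 48·1 24·2 16·3 12·4 8·6 6·8 4·12 3·16 2·24 1·48  f→[48+24+16+12+8+6+4+3+2+1]=124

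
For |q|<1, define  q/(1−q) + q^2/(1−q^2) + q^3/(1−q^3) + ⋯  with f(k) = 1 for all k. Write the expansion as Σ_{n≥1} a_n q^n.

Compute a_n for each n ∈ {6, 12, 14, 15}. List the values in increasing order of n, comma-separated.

n=6: 6·1 3·2 2·3 1·6  f→[1+1+1+1]=4
n=12: 1·12 2·6 3·4 4·3 6·2 12·1  f→[1+1+1+1+1+1]=6
d|14:{1,2,7,14}  Σf=1+1+1+1=4
d|15:{1,3,5,15}  Σf=1+1+1+1=4

4, 6, 4, 4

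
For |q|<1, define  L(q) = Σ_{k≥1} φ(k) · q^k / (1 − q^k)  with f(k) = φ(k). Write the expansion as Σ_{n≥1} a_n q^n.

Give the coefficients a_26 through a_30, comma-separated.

n=26: 1·26 2·13 13·2 26·1  φ→[1+1+12+12]=26
d|27:{27,9,3,1}  Σφ=18+6+2+1=27
d|28:{28,14,7,4,2,1}  Σφ=12+6+6+2+1+1=28
n=29: 1·29 29·1  φ→[1+28]=29
d|30:{1,2,3,5,6,10,15,30}  Σφ=1+1+2+4+2+4+8+8=30

26, 27, 28, 29, 30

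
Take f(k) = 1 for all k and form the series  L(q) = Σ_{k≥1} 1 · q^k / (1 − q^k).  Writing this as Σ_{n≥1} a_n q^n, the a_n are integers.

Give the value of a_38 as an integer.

a_38 = 4

[q^38] f(38)=1,f(19)=1,f(2)=1,f(1)=1 ⇒ 4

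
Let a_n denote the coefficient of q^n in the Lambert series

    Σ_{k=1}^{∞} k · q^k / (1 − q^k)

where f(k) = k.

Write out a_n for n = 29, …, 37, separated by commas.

n=29: 1·29 29·1  f→[1+29]=30
n=30: 30·1 15·2 10·3 6·5 5·6 3·10 2·15 1·30  f→[30+15+10+6+5+3+2+1]=72
d|31:{1,31}  Σf=1+31=32
[q^32] f(1)=1,f(2)=2,f(4)=4,f(8)=8,f(16)=16,f(32)=32 ⇒ 63
d|33:{1,3,11,33}  Σf=1+3+11+33=48
d|34:{34,17,2,1}  Σf=34+17+2+1=54
[q^35] f(35)=35,f(7)=7,f(5)=5,f(1)=1 ⇒ 48
[q^36] f(36)=36,f(18)=18,f(12)=12,f(9)=9,f(6)=6,f(4)=4,f(3)=3,f(2)=2,f(1)=1 ⇒ 91
d|37:{1,37}  Σf=1+37=38

30, 72, 32, 63, 48, 54, 48, 91, 38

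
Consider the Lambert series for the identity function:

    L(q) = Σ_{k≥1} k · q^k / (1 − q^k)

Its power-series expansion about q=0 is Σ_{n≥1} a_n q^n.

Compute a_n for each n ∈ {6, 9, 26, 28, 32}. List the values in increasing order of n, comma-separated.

12, 13, 42, 56, 63

n=6: 1·6 2·3 3·2 6·1  f→[1+2+3+6]=12
n=9: 9·1 3·3 1·9  f→[9+3+1]=13
q^26  k|26↦f(k): 26:26 13:13 2:2 1:1  a_26=42
d|28:{1,2,4,7,14,28}  Σf=1+2+4+7+14+28=56
q^32  k|32↦f(k): 32:32 16:16 8:8 4:4 2:2 1:1  a_32=63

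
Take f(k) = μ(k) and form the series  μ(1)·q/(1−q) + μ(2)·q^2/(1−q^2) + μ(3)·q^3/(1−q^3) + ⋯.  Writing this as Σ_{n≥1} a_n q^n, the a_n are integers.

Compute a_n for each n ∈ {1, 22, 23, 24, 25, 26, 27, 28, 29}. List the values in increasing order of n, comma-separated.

d|1:{1}  Σμ=1=1
d|22:{22,11,2,1}  Σμ=1+(-1)+(-1)+1=0
q^23  k|23↦μ(k): 23:-1 1:1  a_23=0
[q^24] μ(24)=0,μ(12)=0,μ(8)=0,μ(6)=1,μ(4)=0,μ(3)=-1,μ(2)=-1,μ(1)=1 ⇒ 0
q^25  k|25↦μ(k): 25:0 5:-1 1:1  a_25=0
[q^26] μ(1)=1,μ(2)=-1,μ(13)=-1,μ(26)=1 ⇒ 0
[q^27] μ(1)=1,μ(3)=-1,μ(9)=0,μ(27)=0 ⇒ 0
[q^28] μ(1)=1,μ(2)=-1,μ(4)=0,μ(7)=-1,μ(14)=1,μ(28)=0 ⇒ 0
n=29: 1·29 29·1  μ→[1+(-1)]=0

1, 0, 0, 0, 0, 0, 0, 0, 0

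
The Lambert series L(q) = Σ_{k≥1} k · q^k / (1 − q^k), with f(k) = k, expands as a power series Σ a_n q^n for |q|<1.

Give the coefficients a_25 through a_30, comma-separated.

31, 42, 40, 56, 30, 72

d|25:{1,5,25}  Σf=1+5+25=31
q^26  k|26↦f(k): 26:26 13:13 2:2 1:1  a_26=42
d|27:{1,3,9,27}  Σf=1+3+9+27=40
n=28: 28·1 14·2 7·4 4·7 2·14 1·28  f→[28+14+7+4+2+1]=56
[q^29] f(29)=29,f(1)=1 ⇒ 30
d|30:{30,15,10,6,5,3,2,1}  Σf=30+15+10+6+5+3+2+1=72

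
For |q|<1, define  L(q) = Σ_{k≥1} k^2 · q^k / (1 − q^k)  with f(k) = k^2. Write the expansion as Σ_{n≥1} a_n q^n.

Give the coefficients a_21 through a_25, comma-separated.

q^21  k|21↦f(k): 21:441 7:49 3:9 1:1  a_21=500
q^22  k|22↦f(k): 1:1 2:4 11:121 22:484  a_22=610
q^23  k|23↦f(k): 23:529 1:1  a_23=530
q^24  k|24↦f(k): 24:576 12:144 8:64 6:36 4:16 3:9 2:4 1:1  a_24=850
q^25  k|25↦f(k): 1:1 5:25 25:625  a_25=651

500, 610, 530, 850, 651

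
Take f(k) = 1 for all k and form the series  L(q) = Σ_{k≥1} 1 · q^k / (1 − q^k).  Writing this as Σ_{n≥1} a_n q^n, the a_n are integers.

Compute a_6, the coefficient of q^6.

q^6  k|6↦f(k): 1:1 2:1 3:1 6:1  a_6=4

a_6 = 4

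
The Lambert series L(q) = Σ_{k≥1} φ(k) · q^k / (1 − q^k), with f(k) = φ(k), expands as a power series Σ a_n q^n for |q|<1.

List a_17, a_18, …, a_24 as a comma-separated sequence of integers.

q^17  k|17↦φ(k): 17:16 1:1  a_17=17
q^18  k|18↦φ(k): 1:1 2:1 3:2 6:2 9:6 18:6  a_18=18
n=19: 1·19 19·1  φ→[1+18]=19
q^20  k|20↦φ(k): 1:1 2:1 4:2 5:4 10:4 20:8  a_20=20
[q^21] φ(21)=12,φ(7)=6,φ(3)=2,φ(1)=1 ⇒ 21
d|22:{1,2,11,22}  Σφ=1+1+10+10=22
[q^23] φ(23)=22,φ(1)=1 ⇒ 23
q^24  k|24↦φ(k): 1:1 2:1 3:2 4:2 6:2 8:4 12:4 24:8  a_24=24

17, 18, 19, 20, 21, 22, 23, 24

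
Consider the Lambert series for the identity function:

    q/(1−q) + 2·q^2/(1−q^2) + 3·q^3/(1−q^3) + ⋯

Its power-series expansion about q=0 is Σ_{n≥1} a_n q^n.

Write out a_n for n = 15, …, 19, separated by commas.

24, 31, 18, 39, 20

[q^15] f(1)=1,f(3)=3,f(5)=5,f(15)=15 ⇒ 24
[q^16] f(1)=1,f(2)=2,f(4)=4,f(8)=8,f(16)=16 ⇒ 31
n=17: 1·17 17·1  f→[1+17]=18
d|18:{1,2,3,6,9,18}  Σf=1+2+3+6+9+18=39
q^19  k|19↦f(k): 19:19 1:1  a_19=20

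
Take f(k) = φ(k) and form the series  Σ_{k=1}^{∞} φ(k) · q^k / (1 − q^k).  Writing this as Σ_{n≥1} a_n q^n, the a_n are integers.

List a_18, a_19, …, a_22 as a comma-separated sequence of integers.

d|18:{18,9,6,3,2,1}  Σφ=6+6+2+2+1+1=18
q^19  k|19↦φ(k): 1:1 19:18  a_19=19
n=20: 20·1 10·2 5·4 4·5 2·10 1·20  φ→[8+4+4+2+1+1]=20
d|21:{1,3,7,21}  Σφ=1+2+6+12=21
n=22: 22·1 11·2 2·11 1·22  φ→[10+10+1+1]=22

18, 19, 20, 21, 22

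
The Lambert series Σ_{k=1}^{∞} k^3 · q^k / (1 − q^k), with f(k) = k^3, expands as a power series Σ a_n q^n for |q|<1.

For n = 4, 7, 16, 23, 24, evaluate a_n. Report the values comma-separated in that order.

[q^4] f(4)=64,f(2)=8,f(1)=1 ⇒ 73
[q^7] f(7)=343,f(1)=1 ⇒ 344
d|16:{16,8,4,2,1}  Σf=4096+512+64+8+1=4681
d|23:{1,23}  Σf=1+12167=12168
n=24: 24·1 12·2 8·3 6·4 4·6 3·8 2·12 1·24  f→[13824+1728+512+216+64+27+8+1]=16380

73, 344, 4681, 12168, 16380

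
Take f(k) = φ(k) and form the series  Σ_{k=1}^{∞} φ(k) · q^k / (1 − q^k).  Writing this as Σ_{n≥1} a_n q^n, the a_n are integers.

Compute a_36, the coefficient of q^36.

d|36:{1,2,3,4,6,9,12,18,36}  Σφ=1+1+2+2+2+6+4+6+12=36

a_36 = 36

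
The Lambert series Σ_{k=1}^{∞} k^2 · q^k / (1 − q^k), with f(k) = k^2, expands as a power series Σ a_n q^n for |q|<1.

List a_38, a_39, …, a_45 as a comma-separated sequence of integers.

q^38  k|38↦f(k): 38:1444 19:361 2:4 1:1  a_38=1810
q^39  k|39↦f(k): 39:1521 13:169 3:9 1:1  a_39=1700
q^40  k|40↦f(k): 1:1 2:4 4:16 5:25 8:64 10:100 20:400 40:1600  a_40=2210
[q^41] f(1)=1,f(41)=1681 ⇒ 1682
d|42:{1,2,3,6,7,14,21,42}  Σf=1+4+9+36+49+196+441+1764=2500
q^43  k|43↦f(k): 43:1849 1:1  a_43=1850
q^44  k|44↦f(k): 1:1 2:4 4:16 11:121 22:484 44:1936  a_44=2562
q^45  k|45↦f(k): 1:1 3:9 5:25 9:81 15:225 45:2025  a_45=2366

1810, 1700, 2210, 1682, 2500, 1850, 2562, 2366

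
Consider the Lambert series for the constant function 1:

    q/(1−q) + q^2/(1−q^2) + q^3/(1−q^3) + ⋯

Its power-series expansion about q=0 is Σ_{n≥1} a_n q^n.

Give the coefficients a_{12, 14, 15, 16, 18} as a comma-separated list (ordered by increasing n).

d|12:{1,2,3,4,6,12}  Σf=1+1+1+1+1+1=6
d|14:{1,2,7,14}  Σf=1+1+1+1=4
n=15: 1·15 3·5 5·3 15·1  f→[1+1+1+1]=4
n=16: 16·1 8·2 4·4 2·8 1·16  f→[1+1+1+1+1]=5
d|18:{18,9,6,3,2,1}  Σf=1+1+1+1+1+1=6

6, 4, 4, 5, 6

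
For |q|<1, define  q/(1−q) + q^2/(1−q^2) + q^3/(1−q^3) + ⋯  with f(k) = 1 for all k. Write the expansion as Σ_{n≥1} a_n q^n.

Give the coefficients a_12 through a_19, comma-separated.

d|12:{12,6,4,3,2,1}  Σf=1+1+1+1+1+1=6
q^13  k|13↦f(k): 1:1 13:1  a_13=2
n=14: 14·1 7·2 2·7 1·14  f→[1+1+1+1]=4
q^15  k|15↦f(k): 1:1 3:1 5:1 15:1  a_15=4
[q^16] f(1)=1,f(2)=1,f(4)=1,f(8)=1,f(16)=1 ⇒ 5
d|17:{17,1}  Σf=1+1=2
[q^18] f(18)=1,f(9)=1,f(6)=1,f(3)=1,f(2)=1,f(1)=1 ⇒ 6
d|19:{1,19}  Σf=1+1=2

6, 2, 4, 4, 5, 2, 6, 2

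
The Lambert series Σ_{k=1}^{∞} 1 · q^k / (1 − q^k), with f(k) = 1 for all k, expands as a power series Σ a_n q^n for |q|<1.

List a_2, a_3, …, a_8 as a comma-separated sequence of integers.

q^2  k|2↦f(k): 1:1 2:1  a_2=2
n=3: 3·1 1·3  f→[1+1]=2
d|4:{4,2,1}  Σf=1+1+1=3
[q^5] f(5)=1,f(1)=1 ⇒ 2
[q^6] f(1)=1,f(2)=1,f(3)=1,f(6)=1 ⇒ 4
d|7:{1,7}  Σf=1+1=2
[q^8] f(8)=1,f(4)=1,f(2)=1,f(1)=1 ⇒ 4

2, 2, 3, 2, 4, 2, 4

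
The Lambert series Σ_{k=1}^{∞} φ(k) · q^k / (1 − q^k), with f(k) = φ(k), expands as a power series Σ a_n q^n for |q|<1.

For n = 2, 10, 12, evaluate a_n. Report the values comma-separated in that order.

d|2:{2,1}  Σφ=1+1=2
n=10: 1·10 2·5 5·2 10·1  φ→[1+1+4+4]=10
d|12:{12,6,4,3,2,1}  Σφ=4+2+2+2+1+1=12

2, 10, 12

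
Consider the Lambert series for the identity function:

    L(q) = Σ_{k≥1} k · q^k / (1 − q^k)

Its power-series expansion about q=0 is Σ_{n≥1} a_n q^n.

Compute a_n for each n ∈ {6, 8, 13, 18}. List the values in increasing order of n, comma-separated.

d|6:{6,3,2,1}  Σf=6+3+2+1=12
n=8: 1·8 2·4 4·2 8·1  f→[1+2+4+8]=15
q^13  k|13↦f(k): 1:1 13:13  a_13=14
n=18: 1·18 2·9 3·6 6·3 9·2 18·1  f→[1+2+3+6+9+18]=39

12, 15, 14, 39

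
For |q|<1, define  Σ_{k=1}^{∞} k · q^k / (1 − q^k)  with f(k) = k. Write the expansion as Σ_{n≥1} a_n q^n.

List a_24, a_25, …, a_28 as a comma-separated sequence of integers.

60, 31, 42, 40, 56

d|24:{1,2,3,4,6,8,12,24}  Σf=1+2+3+4+6+8+12+24=60
q^25  k|25↦f(k): 25:25 5:5 1:1  a_25=31
d|26:{1,2,13,26}  Σf=1+2+13+26=42
q^27  k|27↦f(k): 27:27 9:9 3:3 1:1  a_27=40
[q^28] f(1)=1,f(2)=2,f(4)=4,f(7)=7,f(14)=14,f(28)=28 ⇒ 56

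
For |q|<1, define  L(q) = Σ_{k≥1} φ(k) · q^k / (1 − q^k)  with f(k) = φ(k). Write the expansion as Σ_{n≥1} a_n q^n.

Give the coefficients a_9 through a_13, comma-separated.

[q^9] φ(1)=1,φ(3)=2,φ(9)=6 ⇒ 9
n=10: 10·1 5·2 2·5 1·10  φ→[4+4+1+1]=10
n=11: 1·11 11·1  φ→[1+10]=11
d|12:{1,2,3,4,6,12}  Σφ=1+1+2+2+2+4=12
n=13: 1·13 13·1  φ→[1+12]=13

9, 10, 11, 12, 13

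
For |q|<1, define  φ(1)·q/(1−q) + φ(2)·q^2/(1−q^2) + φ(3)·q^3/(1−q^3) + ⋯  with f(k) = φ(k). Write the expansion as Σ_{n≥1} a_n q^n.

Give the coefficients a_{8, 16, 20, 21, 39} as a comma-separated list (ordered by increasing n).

q^8  k|8↦φ(k): 1:1 2:1 4:2 8:4  a_8=8
[q^16] φ(16)=8,φ(8)=4,φ(4)=2,φ(2)=1,φ(1)=1 ⇒ 16
d|20:{1,2,4,5,10,20}  Σφ=1+1+2+4+4+8=20
d|21:{1,3,7,21}  Σφ=1+2+6+12=21
n=39: 1·39 3·13 13·3 39·1  φ→[1+2+12+24]=39

8, 16, 20, 21, 39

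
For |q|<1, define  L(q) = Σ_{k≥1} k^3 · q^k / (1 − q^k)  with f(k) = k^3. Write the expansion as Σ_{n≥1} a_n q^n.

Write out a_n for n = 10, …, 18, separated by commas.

d|10:{1,2,5,10}  Σf=1+8+125+1000=1134
d|11:{1,11}  Σf=1+1331=1332
d|12:{1,2,3,4,6,12}  Σf=1+8+27+64+216+1728=2044
d|13:{1,13}  Σf=1+2197=2198
d|14:{1,2,7,14}  Σf=1+8+343+2744=3096
n=15: 15·1 5·3 3·5 1·15  f→[3375+125+27+1]=3528
[q^16] f(1)=1,f(2)=8,f(4)=64,f(8)=512,f(16)=4096 ⇒ 4681
[q^17] f(17)=4913,f(1)=1 ⇒ 4914
q^18  k|18↦f(k): 1:1 2:8 3:27 6:216 9:729 18:5832  a_18=6813

1134, 1332, 2044, 2198, 3096, 3528, 4681, 4914, 6813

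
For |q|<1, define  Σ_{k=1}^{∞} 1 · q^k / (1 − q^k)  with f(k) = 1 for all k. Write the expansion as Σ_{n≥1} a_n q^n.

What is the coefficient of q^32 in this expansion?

d|32:{32,16,8,4,2,1}  Σf=1+1+1+1+1+1=6

a_32 = 6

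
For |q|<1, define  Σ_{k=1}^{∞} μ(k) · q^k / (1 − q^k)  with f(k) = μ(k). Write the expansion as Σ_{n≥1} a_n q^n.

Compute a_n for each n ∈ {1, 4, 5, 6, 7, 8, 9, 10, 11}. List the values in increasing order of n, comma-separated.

d|1:{1}  Σμ=1=1
q^4  k|4↦μ(k): 4:0 2:-1 1:1  a_4=0
q^5  k|5↦μ(k): 1:1 5:-1  a_5=0
q^6  k|6↦μ(k): 1:1 2:-1 3:-1 6:1  a_6=0
n=7: 7·1 1·7  μ→[(-1)+1]=0
[q^8] μ(1)=1,μ(2)=-1,μ(4)=0,μ(8)=0 ⇒ 0
n=9: 1·9 3·3 9·1  μ→[1+(-1)+0]=0
d|10:{10,5,2,1}  Σμ=1+(-1)+(-1)+1=0
q^11  k|11↦μ(k): 1:1 11:-1  a_11=0

1, 0, 0, 0, 0, 0, 0, 0, 0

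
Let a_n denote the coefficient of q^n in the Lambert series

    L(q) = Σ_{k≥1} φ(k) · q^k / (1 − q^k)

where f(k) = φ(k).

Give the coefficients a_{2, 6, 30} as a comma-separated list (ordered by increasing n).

q^2  k|2↦φ(k): 2:1 1:1  a_2=2
d|6:{1,2,3,6}  Σφ=1+1+2+2=6
n=30: 30·1 15·2 10·3 6·5 5·6 3·10 2·15 1·30  φ→[8+8+4+2+4+2+1+1]=30

2, 6, 30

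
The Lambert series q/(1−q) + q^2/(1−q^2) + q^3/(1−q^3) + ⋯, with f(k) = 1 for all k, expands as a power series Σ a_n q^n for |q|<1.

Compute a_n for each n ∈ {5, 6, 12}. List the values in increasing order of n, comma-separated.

[q^5] f(5)=1,f(1)=1 ⇒ 2
d|6:{6,3,2,1}  Σf=1+1+1+1=4
d|12:{12,6,4,3,2,1}  Σf=1+1+1+1+1+1=6

2, 4, 6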